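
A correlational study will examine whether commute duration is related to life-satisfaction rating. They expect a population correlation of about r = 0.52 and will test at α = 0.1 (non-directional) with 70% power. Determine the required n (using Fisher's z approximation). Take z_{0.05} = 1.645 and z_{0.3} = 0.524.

Fisher's z: C = ½·ln((1+r)/(1−r)) = ½·ln(3.1667) = 0.5763.
n = ((z_{α/2} + z_β)/C)² + 3.
(1.645 + 0.524) / 0.5763 = 2.169 / 0.5763 = 3.764.
n = 3.764² + 3 = 14.17 + 3 = 17.2.
Round up.

n = 18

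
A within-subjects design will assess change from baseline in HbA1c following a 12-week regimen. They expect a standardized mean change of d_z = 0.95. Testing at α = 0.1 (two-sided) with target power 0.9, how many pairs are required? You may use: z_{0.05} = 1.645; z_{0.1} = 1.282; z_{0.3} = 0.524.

For a paired (one-sample on differences) test: n = ((z_{α/2} + z_β) / d)².
z_{α/2} + z_β = 1.645 + 1.282 = 2.927.
n = (2.927 / 0.95)² = 3.081² = 9.49.
Round up.

n = 10 pairs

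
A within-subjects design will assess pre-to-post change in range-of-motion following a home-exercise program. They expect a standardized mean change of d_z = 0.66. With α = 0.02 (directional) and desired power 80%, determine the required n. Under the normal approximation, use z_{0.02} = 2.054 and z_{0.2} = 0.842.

n = 20 pairs

For a paired (one-sample on differences) test: n = ((z_{α} + z_β) / d)².
z_{α} + z_β = 2.054 + 0.842 = 2.896.
n = (2.896 / 0.66)² = 4.388² = 19.25.
Round up.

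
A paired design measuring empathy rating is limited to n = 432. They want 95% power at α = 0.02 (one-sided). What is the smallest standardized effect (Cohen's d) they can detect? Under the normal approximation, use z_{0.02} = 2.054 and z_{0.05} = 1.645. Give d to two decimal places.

d_min ≈ 0.18

For a single sample (or paired design) of n = 432: d_min = (z_{α} + z_β)/√n.
z-sum = 2.054 + 1.645 = 3.699.
d_min = 3.699 / √432 = 3.699 / 20.785 = 0.178.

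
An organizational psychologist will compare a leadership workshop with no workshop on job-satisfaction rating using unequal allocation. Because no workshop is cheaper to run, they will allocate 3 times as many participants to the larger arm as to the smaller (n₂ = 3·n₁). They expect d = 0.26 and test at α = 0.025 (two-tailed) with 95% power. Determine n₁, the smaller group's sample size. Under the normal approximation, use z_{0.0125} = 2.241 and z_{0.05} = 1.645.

With allocation ratio k = n₂/n₁ = 3, Var(x̄₁−x̄₂) = σ²(1/n₁ + 1/(k·n₁)) = σ²·(k+1)/(k·n₁).
So n₁ = (1 + 1/k)·((z_{α/2} + z_β)/d)² = 1.333 × (3.886/0.26)².
n₁ = 1.333 × 223.39 = 297.9.
Round up: n₁ = 298, giving n₂ = 3 × 298 = 894.

n₁ = 298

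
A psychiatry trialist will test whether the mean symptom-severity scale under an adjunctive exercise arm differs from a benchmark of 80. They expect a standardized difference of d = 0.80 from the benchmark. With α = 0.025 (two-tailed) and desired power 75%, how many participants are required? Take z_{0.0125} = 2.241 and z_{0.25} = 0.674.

For a one-sample test: n = ((z_{α/2} + z_β) / d)².
z_{α/2} + z_β = 2.241 + 0.674 = 2.915.
n = (2.915 / 0.80)² = 3.644² = 13.28.
Round up.

n = 14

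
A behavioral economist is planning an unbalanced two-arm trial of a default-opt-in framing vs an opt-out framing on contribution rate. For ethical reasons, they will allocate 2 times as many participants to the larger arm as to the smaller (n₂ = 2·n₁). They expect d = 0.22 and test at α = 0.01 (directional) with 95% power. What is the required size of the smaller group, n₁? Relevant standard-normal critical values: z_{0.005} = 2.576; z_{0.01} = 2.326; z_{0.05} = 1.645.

With allocation ratio k = n₂/n₁ = 2, Var(x̄₁−x̄₂) = σ²(1/n₁ + 1/(k·n₁)) = σ²·(k+1)/(k·n₁).
So n₁ = (1 + 1/k)·((z_{α} + z_β)/d)² = 1.500 × (3.971/0.22)².
n₁ = 1.500 × 325.80 = 488.7.
Round up: n₁ = 489, giving n₂ = 2 × 489 = 978.

n₁ = 489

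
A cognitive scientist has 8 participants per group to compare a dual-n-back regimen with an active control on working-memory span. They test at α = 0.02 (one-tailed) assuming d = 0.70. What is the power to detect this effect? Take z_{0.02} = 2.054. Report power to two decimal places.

power ≈ 0.26

For two equal groups, power = Φ(d·√(n/2) − z_{α}).
d·√(n/2) = 0.70 × √(8/2) = 0.70 × 2.000 = 1.400.
z_β = 1.400 − 2.054 = -0.654.
Power = Φ(-0.654) = 0.257.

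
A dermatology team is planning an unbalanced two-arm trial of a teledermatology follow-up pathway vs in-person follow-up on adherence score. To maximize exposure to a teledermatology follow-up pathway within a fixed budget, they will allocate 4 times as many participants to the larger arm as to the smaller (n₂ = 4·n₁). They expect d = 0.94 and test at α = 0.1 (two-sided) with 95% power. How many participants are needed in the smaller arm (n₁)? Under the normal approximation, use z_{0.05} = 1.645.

n₁ = 16

With allocation ratio k = n₂/n₁ = 4, Var(x̄₁−x̄₂) = σ²(1/n₁ + 1/(k·n₁)) = σ²·(k+1)/(k·n₁).
So n₁ = (1 + 1/k)·((z_{α/2} + z_β)/d)² = 1.250 × (3.290/0.94)².
n₁ = 1.250 × 12.25 = 15.3.
Round up: n₁ = 16, giving n₂ = 4 × 16 = 64.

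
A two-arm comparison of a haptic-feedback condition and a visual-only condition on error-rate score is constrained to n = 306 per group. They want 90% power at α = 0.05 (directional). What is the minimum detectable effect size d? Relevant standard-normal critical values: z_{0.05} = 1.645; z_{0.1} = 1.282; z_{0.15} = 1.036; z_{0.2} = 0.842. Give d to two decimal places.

d_min ≈ 0.24

For two independent groups of n = 306 each: d_min = (z_{α} + z_β)·√(2/n).
z-sum = 1.645 + 1.282 = 2.927.
d_min = 2.927 × √(2/306) = 2.927 × 0.0808 = 0.237.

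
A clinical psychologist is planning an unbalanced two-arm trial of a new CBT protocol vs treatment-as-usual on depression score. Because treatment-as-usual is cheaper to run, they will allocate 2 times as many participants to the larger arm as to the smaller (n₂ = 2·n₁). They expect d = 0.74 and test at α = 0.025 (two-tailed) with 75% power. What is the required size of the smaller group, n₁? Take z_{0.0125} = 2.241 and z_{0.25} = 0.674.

n₁ = 24

With allocation ratio k = n₂/n₁ = 2, Var(x̄₁−x̄₂) = σ²(1/n₁ + 1/(k·n₁)) = σ²·(k+1)/(k·n₁).
So n₁ = (1 + 1/k)·((z_{α/2} + z_β)/d)² = 1.500 × (2.915/0.74)².
n₁ = 1.500 × 15.52 = 23.3.
Round up: n₁ = 24, giving n₂ = 2 × 24 = 48.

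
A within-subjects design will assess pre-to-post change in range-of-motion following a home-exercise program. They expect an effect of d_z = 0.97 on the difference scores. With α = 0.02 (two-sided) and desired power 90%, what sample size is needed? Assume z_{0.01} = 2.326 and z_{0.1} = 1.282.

For a paired (one-sample on differences) test: n = ((z_{α/2} + z_β) / d)².
z_{α/2} + z_β = 2.326 + 1.282 = 3.608.
n = (3.608 / 0.97)² = 3.720² = 13.84.
Round up.

n = 14 pairs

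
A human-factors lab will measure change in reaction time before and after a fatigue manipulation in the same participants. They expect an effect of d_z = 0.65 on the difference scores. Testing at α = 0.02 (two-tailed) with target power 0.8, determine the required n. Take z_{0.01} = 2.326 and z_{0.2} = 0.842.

n = 24 pairs

For a paired (one-sample on differences) test: n = ((z_{α/2} + z_β) / d)².
z_{α/2} + z_β = 2.326 + 0.842 = 3.168.
n = (3.168 / 0.65)² = 4.874² = 23.75.
Round up.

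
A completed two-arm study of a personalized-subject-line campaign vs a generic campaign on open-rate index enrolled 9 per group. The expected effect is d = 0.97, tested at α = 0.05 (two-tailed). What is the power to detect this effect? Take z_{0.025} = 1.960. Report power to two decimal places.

power ≈ 0.54

For two equal groups, power = Φ(d·√(n/2) − z_{α/2}).
d·√(n/2) = 0.97 × √(9/2) = 0.97 × 2.121 = 2.058.
z_β = 2.058 − 1.960 = 0.098.
Power = Φ(0.098) = 0.539.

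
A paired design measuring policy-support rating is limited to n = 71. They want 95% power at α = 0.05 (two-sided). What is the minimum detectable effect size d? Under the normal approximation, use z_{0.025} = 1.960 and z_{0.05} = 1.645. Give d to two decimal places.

d_min ≈ 0.43

For a single sample (or paired design) of n = 71: d_min = (z_{α/2} + z_β)/√n.
z-sum = 1.960 + 1.645 = 3.605.
d_min = 3.605 / √71 = 3.605 / 8.426 = 0.428.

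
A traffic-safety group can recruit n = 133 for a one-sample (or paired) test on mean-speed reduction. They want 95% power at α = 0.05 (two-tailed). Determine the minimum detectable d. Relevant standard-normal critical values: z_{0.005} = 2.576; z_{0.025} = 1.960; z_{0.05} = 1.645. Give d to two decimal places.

For a single sample (or paired design) of n = 133: d_min = (z_{α/2} + z_β)/√n.
z-sum = 1.960 + 1.645 = 3.605.
d_min = 3.605 / √133 = 3.605 / 11.533 = 0.313.

d_min ≈ 0.31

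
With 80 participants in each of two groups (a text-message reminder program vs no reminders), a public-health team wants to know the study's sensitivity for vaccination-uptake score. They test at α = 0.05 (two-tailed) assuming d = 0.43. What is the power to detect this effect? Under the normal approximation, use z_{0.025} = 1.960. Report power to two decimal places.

power ≈ 0.78

For two equal groups, power = Φ(d·√(n/2) − z_{α/2}).
d·√(n/2) = 0.43 × √(80/2) = 0.43 × 6.325 = 2.720.
z_β = 2.720 − 1.960 = 0.760.
Power = Φ(0.760) = 0.776.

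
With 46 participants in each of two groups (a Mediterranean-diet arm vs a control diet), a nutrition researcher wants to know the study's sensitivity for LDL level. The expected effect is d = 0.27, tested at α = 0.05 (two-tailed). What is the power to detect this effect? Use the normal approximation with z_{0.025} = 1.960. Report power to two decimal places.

power ≈ 0.25

For two equal groups, power = Φ(d·√(n/2) − z_{α/2}).
d·√(n/2) = 0.27 × √(46/2) = 0.27 × 4.796 = 1.295.
z_β = 1.295 − 1.960 = -0.665.
Power = Φ(-0.665) = 0.253.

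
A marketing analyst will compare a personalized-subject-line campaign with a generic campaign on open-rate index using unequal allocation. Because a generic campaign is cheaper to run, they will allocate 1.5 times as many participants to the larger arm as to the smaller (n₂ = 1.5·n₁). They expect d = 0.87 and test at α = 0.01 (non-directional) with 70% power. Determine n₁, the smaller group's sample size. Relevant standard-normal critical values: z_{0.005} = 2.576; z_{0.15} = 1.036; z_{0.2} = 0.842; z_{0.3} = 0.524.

n₁ = 22

With allocation ratio k = n₂/n₁ = 1.5, Var(x̄₁−x̄₂) = σ²(1/n₁ + 1/(k·n₁)) = σ²·(k+1)/(k·n₁).
So n₁ = (1 + 1/k)·((z_{α/2} + z_β)/d)² = 1.667 × (3.100/0.87)².
n₁ = 1.667 × 12.70 = 21.2.
Round up: n₁ = 22, giving n₂ = 1.5 × 22 = 33.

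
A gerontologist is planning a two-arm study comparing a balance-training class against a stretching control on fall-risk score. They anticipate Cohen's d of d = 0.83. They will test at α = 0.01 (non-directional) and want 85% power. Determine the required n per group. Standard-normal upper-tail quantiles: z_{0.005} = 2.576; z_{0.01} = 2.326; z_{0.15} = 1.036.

For two independent groups with equal n: n = 2·((z_{α/2} + z_β) / d)².
z_{α/2} + z_β = 2.576 + 1.036 = 3.612.
n = 2 × (3.612 / 0.83)² = 2 × 4.352² = 2 × 18.94 = 37.9.
Round up to the next whole participant.

n = 38 per group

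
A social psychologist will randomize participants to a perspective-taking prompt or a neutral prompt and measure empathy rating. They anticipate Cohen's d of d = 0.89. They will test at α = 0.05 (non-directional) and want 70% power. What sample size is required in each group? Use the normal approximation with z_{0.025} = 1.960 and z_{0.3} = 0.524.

For two independent groups with equal n: n = 2·((z_{α/2} + z_β) / d)².
z_{α/2} + z_β = 1.960 + 0.524 = 2.484.
n = 2 × (2.484 / 0.89)² = 2 × 2.791² = 2 × 7.79 = 15.6.
Round up to the next whole participant.

n = 16 per group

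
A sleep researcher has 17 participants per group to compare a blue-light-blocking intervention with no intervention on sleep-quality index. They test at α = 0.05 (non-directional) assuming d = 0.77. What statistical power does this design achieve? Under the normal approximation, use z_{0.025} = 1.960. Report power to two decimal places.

power ≈ 0.61

For two equal groups, power = Φ(d·√(n/2) − z_{α/2}).
d·√(n/2) = 0.77 × √(17/2) = 0.77 × 2.915 = 2.245.
z_β = 2.245 − 1.960 = 0.285.
Power = Φ(0.285) = 0.612.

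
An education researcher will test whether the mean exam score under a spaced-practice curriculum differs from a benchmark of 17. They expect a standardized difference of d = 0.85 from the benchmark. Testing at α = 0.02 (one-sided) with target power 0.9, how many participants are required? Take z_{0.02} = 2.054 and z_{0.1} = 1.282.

n = 16

For a one-sample test: n = ((z_{α} + z_β) / d)².
z_{α} + z_β = 2.054 + 1.282 = 3.336.
n = (3.336 / 0.85)² = 3.925² = 15.40.
Round up.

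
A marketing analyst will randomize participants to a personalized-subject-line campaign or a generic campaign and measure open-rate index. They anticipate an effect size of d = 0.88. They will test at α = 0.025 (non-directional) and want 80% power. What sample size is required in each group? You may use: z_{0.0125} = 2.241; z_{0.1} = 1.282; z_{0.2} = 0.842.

For two independent groups with equal n: n = 2·((z_{α/2} + z_β) / d)².
z_{α/2} + z_β = 2.241 + 0.842 = 3.083.
n = 2 × (3.083 / 0.88)² = 2 × 3.503² = 2 × 12.27 = 24.5.
Round up to the next whole participant.

n = 25 per group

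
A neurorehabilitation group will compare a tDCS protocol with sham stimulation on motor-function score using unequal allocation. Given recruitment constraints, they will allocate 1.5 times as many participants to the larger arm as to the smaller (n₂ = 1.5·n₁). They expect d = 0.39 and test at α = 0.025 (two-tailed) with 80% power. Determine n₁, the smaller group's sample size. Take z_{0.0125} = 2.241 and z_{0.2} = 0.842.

n₁ = 105

With allocation ratio k = n₂/n₁ = 1.5, Var(x̄₁−x̄₂) = σ²(1/n₁ + 1/(k·n₁)) = σ²·(k+1)/(k·n₁).
So n₁ = (1 + 1/k)·((z_{α/2} + z_β)/d)² = 1.667 × (3.083/0.39)².
n₁ = 1.667 × 62.49 = 104.2.
Round up: n₁ = 105, giving n₂ = ⌈1.5 × 105⌉ = ⌈157.5⌉ = 158.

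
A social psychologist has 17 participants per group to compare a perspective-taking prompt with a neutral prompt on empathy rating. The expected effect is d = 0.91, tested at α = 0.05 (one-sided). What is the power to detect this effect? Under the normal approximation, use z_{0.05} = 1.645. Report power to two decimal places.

power ≈ 0.84

For two equal groups, power = Φ(d·√(n/2) − z_{α}).
d·√(n/2) = 0.91 × √(17/2) = 0.91 × 2.915 = 2.653.
z_β = 2.653 − 1.645 = 1.008.
Power = Φ(1.008) = 0.843.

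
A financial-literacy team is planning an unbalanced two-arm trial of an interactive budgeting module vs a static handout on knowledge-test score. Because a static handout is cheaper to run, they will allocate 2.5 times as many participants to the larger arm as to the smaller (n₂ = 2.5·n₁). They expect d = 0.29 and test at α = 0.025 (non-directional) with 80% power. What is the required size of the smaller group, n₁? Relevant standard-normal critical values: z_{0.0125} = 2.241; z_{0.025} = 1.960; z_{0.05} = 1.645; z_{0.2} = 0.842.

With allocation ratio k = n₂/n₁ = 2.5, Var(x̄₁−x̄₂) = σ²(1/n₁ + 1/(k·n₁)) = σ²·(k+1)/(k·n₁).
So n₁ = (1 + 1/k)·((z_{α/2} + z_β)/d)² = 1.400 × (3.083/0.29)².
n₁ = 1.400 × 113.02 = 158.2.
Round up: n₁ = 159, giving n₂ = ⌈2.5 × 159⌉ = ⌈397.5⌉ = 398.

n₁ = 159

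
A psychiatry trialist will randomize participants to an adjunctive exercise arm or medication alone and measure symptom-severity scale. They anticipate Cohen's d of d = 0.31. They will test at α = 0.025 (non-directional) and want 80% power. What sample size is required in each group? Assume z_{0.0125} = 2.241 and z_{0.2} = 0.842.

n = 198 per group

For two independent groups with equal n: n = 2·((z_{α/2} + z_β) / d)².
z_{α/2} + z_β = 2.241 + 0.842 = 3.083.
n = 2 × (3.083 / 0.31)² = 2 × 9.945² = 2 × 98.91 = 197.8.
Round up to the next whole participant.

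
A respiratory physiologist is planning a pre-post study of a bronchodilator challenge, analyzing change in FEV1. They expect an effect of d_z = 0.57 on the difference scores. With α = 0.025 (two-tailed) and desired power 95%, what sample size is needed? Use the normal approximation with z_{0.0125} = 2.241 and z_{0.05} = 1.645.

For a paired (one-sample on differences) test: n = ((z_{α/2} + z_β) / d)².
z_{α/2} + z_β = 2.241 + 1.645 = 3.886.
n = (3.886 / 0.57)² = 6.818² = 46.48.
Round up.

n = 47 pairs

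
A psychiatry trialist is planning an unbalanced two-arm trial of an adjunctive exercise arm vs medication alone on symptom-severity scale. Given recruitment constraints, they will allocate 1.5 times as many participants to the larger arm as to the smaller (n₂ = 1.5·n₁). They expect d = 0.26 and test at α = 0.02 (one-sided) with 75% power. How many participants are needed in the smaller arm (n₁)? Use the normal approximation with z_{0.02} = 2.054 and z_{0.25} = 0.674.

n₁ = 184

With allocation ratio k = n₂/n₁ = 1.5, Var(x̄₁−x̄₂) = σ²(1/n₁ + 1/(k·n₁)) = σ²·(k+1)/(k·n₁).
So n₁ = (1 + 1/k)·((z_{α} + z_β)/d)² = 1.667 × (2.728/0.26)².
n₁ = 1.667 × 110.09 = 183.5.
Round up: n₁ = 184, giving n₂ = 1.5 × 184 = 276.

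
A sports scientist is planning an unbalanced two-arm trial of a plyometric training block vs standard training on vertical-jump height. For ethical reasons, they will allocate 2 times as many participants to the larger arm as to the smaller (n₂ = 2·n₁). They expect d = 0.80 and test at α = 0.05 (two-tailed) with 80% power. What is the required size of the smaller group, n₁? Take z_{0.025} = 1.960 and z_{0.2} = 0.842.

With allocation ratio k = n₂/n₁ = 2, Var(x̄₁−x̄₂) = σ²(1/n₁ + 1/(k·n₁)) = σ²·(k+1)/(k·n₁).
So n₁ = (1 + 1/k)·((z_{α/2} + z_β)/d)² = 1.500 × (2.802/0.80)².
n₁ = 1.500 × 12.27 = 18.4.
Round up: n₁ = 19, giving n₂ = 2 × 19 = 38.

n₁ = 19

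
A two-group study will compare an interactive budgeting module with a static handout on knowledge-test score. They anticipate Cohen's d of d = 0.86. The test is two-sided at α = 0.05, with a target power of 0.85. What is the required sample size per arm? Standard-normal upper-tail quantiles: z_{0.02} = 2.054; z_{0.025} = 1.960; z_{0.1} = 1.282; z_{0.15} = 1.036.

n = 25 per group

For two independent groups with equal n: n = 2·((z_{α/2} + z_β) / d)².
z_{α/2} + z_β = 1.960 + 1.036 = 2.996.
n = 2 × (2.996 / 0.86)² = 2 × 3.484² = 2 × 12.14 = 24.3.
Round up to the next whole participant.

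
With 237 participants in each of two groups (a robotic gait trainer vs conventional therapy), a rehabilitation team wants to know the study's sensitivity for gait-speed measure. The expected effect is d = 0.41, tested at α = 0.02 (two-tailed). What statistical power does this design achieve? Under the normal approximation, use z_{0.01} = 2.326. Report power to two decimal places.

power ≈ 0.98

For two equal groups, power = Φ(d·√(n/2) − z_{α/2}).
d·√(n/2) = 0.41 × √(237/2) = 0.41 × 10.886 = 4.463.
z_β = 4.463 − 2.326 = 2.137.
Power = Φ(2.137) = 0.984.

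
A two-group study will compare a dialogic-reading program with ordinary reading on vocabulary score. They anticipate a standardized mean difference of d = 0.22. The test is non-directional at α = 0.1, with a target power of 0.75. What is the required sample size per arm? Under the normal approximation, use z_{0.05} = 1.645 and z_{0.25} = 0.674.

n = 223 per group

For two independent groups with equal n: n = 2·((z_{α/2} + z_β) / d)².
z_{α/2} + z_β = 1.645 + 0.674 = 2.319.
n = 2 × (2.319 / 0.22)² = 2 × 10.541² = 2 × 111.11 = 222.2.
Round up to the next whole participant.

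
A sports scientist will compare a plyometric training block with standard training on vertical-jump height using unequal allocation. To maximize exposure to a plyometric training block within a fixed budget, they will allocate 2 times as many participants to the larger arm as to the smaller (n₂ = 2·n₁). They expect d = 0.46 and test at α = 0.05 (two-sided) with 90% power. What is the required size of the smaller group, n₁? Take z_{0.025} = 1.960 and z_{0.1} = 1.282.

With allocation ratio k = n₂/n₁ = 2, Var(x̄₁−x̄₂) = σ²(1/n₁ + 1/(k·n₁)) = σ²·(k+1)/(k·n₁).
So n₁ = (1 + 1/k)·((z_{α/2} + z_β)/d)² = 1.500 × (3.242/0.46)².
n₁ = 1.500 × 49.67 = 74.5.
Round up: n₁ = 75, giving n₂ = 2 × 75 = 150.

n₁ = 75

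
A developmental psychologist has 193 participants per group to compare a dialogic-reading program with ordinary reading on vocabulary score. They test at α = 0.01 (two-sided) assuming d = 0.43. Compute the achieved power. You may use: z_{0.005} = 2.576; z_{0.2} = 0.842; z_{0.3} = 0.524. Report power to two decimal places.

For two equal groups, power = Φ(d·√(n/2) − z_{α/2}).
d·√(n/2) = 0.43 × √(193/2) = 0.43 × 9.823 = 4.224.
z_β = 4.224 − 2.576 = 1.648.
Power = Φ(1.648) = 0.950.

power ≈ 0.95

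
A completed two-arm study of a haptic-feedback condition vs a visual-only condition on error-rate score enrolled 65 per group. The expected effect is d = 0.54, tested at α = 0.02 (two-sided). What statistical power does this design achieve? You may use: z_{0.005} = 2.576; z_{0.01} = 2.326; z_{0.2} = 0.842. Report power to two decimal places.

For two equal groups, power = Φ(d·√(n/2) − z_{α/2}).
d·√(n/2) = 0.54 × √(65/2) = 0.54 × 5.701 = 3.078.
z_β = 3.078 − 2.326 = 0.752.
Power = Φ(0.752) = 0.774.

power ≈ 0.77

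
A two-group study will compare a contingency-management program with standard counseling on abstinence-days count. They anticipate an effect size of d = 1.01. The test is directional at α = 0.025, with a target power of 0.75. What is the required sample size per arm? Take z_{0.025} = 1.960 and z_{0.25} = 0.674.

For two independent groups with equal n: n = 2·((z_{α} + z_β) / d)².
z_{α} + z_β = 1.960 + 0.674 = 2.634.
n = 2 × (2.634 / 1.01)² = 2 × 2.608² = 2 × 6.80 = 13.6.
Round up to the next whole participant.

n = 14 per group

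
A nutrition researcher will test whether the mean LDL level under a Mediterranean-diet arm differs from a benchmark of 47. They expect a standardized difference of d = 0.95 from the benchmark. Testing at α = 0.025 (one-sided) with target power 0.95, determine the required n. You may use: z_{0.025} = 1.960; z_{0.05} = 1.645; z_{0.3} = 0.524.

n = 15

For a one-sample test: n = ((z_{α} + z_β) / d)².
z_{α} + z_β = 1.960 + 1.645 = 3.605.
n = (3.605 / 0.95)² = 3.795² = 14.40.
Round up.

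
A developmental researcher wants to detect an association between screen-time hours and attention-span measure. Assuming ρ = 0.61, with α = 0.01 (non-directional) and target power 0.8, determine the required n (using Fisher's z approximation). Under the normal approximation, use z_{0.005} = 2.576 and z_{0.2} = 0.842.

n = 27

Fisher's z: C = ½·ln((1+r)/(1−r)) = ½·ln(4.1282) = 0.7089.
n = ((z_{α/2} + z_β)/C)² + 3.
(2.576 + 0.842) / 0.7089 = 3.418 / 0.7089 = 4.822.
n = 4.822² + 3 = 23.25 + 3 = 26.2.
Round up.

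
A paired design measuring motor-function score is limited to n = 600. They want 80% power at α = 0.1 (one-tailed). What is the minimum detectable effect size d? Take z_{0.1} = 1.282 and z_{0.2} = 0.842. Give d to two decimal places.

d_min ≈ 0.09

For a single sample (or paired design) of n = 600: d_min = (z_{α} + z_β)/√n.
z-sum = 1.282 + 0.842 = 2.124.
d_min = 2.124 / √600 = 2.124 / 24.495 = 0.087.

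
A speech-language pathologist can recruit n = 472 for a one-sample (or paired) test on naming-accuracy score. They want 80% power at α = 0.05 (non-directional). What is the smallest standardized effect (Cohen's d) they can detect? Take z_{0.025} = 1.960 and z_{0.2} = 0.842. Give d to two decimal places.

For a single sample (or paired design) of n = 472: d_min = (z_{α/2} + z_β)/√n.
z-sum = 1.960 + 0.842 = 2.802.
d_min = 2.802 / √472 = 2.802 / 21.726 = 0.129.

d_min ≈ 0.13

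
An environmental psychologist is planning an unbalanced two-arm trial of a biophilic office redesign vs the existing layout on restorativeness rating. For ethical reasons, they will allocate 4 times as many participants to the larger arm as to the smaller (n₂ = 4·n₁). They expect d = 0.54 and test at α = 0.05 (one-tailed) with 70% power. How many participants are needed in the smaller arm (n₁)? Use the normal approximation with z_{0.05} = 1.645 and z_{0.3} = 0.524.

n₁ = 21

With allocation ratio k = n₂/n₁ = 4, Var(x̄₁−x̄₂) = σ²(1/n₁ + 1/(k·n₁)) = σ²·(k+1)/(k·n₁).
So n₁ = (1 + 1/k)·((z_{α} + z_β)/d)² = 1.250 × (2.169/0.54)².
n₁ = 1.250 × 16.13 = 20.2.
Round up: n₁ = 21, giving n₂ = 4 × 21 = 84.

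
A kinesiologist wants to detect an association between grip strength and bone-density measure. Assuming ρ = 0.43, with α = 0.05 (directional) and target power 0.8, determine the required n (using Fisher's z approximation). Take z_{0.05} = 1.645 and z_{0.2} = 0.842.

Fisher's z: C = ½·ln((1+r)/(1−r)) = ½·ln(2.5088) = 0.4599.
n = ((z_{α} + z_β)/C)² + 3.
(1.645 + 0.842) / 0.4599 = 2.487 / 0.4599 = 5.408.
n = 5.408² + 3 = 29.24 + 3 = 32.2.
Round up.

n = 33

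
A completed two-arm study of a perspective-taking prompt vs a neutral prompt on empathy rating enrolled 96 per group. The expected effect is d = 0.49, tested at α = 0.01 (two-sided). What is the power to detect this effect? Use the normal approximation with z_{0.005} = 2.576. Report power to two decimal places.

For two equal groups, power = Φ(d·√(n/2) − z_{α/2}).
d·√(n/2) = 0.49 × √(96/2) = 0.49 × 6.928 = 3.395.
z_β = 3.395 − 2.576 = 0.819.
Power = Φ(0.819) = 0.794.

power ≈ 0.79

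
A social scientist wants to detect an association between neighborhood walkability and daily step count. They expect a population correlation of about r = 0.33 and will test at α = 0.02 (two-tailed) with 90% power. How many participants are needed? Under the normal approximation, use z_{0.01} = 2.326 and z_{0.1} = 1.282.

n = 114

Fisher's z: C = ½·ln((1+r)/(1−r)) = ½·ln(1.9851) = 0.3428.
n = ((z_{α/2} + z_β)/C)² + 3.
(2.326 + 1.282) / 0.3428 = 3.608 / 0.3428 = 10.525.
n = 10.525² + 3 = 110.78 + 3 = 113.8.
Round up.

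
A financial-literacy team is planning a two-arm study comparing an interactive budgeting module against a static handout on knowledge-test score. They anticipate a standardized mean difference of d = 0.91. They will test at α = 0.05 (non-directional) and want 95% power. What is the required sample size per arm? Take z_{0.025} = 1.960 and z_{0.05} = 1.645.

For two independent groups with equal n: n = 2·((z_{α/2} + z_β) / d)².
z_{α/2} + z_β = 1.960 + 1.645 = 3.605.
n = 2 × (3.605 / 0.91)² = 2 × 3.962² = 2 × 15.69 = 31.4.
Round up to the next whole participant.

n = 32 per group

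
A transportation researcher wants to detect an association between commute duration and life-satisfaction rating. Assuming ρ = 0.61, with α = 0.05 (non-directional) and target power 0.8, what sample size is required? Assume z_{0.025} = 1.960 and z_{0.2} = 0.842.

n = 19

Fisher's z: C = ½·ln((1+r)/(1−r)) = ½·ln(4.1282) = 0.7089.
n = ((z_{α/2} + z_β)/C)² + 3.
(1.960 + 0.842) / 0.7089 = 2.802 / 0.7089 = 3.953.
n = 3.953² + 3 = 15.62 + 3 = 18.6.
Round up.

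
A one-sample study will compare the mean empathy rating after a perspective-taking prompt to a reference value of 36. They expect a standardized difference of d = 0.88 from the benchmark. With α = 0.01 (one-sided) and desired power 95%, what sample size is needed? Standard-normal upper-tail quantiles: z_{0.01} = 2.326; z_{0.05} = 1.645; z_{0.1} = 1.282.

n = 21

For a one-sample test: n = ((z_{α} + z_β) / d)².
z_{α} + z_β = 2.326 + 1.645 = 3.971.
n = (3.971 / 0.88)² = 4.513² = 20.36.
Round up.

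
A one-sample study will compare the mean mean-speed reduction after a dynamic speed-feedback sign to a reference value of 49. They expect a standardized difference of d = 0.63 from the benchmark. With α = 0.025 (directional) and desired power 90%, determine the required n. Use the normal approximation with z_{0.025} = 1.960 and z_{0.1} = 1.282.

n = 27

For a one-sample test: n = ((z_{α} + z_β) / d)².
z_{α} + z_β = 1.960 + 1.282 = 3.242.
n = (3.242 / 0.63)² = 5.146² = 26.48.
Round up.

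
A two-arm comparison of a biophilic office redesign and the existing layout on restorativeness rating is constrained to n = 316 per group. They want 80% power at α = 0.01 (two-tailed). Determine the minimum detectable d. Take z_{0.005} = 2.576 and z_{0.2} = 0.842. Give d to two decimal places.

d_min ≈ 0.27

For two independent groups of n = 316 each: d_min = (z_{α/2} + z_β)·√(2/n).
z-sum = 2.576 + 0.842 = 3.418.
d_min = 3.418 × √(2/316) = 3.418 × 0.0796 = 0.272.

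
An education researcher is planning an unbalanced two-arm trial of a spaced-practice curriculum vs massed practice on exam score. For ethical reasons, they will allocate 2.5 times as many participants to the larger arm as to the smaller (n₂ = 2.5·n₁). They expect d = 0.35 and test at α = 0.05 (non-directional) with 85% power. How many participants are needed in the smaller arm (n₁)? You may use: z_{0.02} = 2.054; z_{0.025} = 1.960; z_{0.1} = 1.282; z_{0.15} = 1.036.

With allocation ratio k = n₂/n₁ = 2.5, Var(x̄₁−x̄₂) = σ²(1/n₁ + 1/(k·n₁)) = σ²·(k+1)/(k·n₁).
So n₁ = (1 + 1/k)·((z_{α/2} + z_β)/d)² = 1.400 × (2.996/0.35)².
n₁ = 1.400 × 73.27 = 102.6.
Round up: n₁ = 103, giving n₂ = ⌈2.5 × 103⌉ = ⌈257.5⌉ = 258.

n₁ = 103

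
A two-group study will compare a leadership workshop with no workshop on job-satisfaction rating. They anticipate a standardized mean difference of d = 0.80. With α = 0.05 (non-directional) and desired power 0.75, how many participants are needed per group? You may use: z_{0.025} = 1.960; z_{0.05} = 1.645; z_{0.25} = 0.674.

n = 22 per group

For two independent groups with equal n: n = 2·((z_{α/2} + z_β) / d)².
z_{α/2} + z_β = 1.960 + 0.674 = 2.634.
n = 2 × (2.634 / 0.80)² = 2 × 3.292² = 2 × 10.84 = 21.7.
Round up to the next whole participant.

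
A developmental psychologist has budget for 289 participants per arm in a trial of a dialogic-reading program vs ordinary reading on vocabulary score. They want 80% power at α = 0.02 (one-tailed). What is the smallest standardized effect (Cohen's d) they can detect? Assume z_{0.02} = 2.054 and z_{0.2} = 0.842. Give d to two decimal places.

For two independent groups of n = 289 each: d_min = (z_{α} + z_β)·√(2/n).
z-sum = 2.054 + 0.842 = 2.896.
d_min = 2.896 × √(2/289) = 2.896 × 0.0832 = 0.241.

d_min ≈ 0.24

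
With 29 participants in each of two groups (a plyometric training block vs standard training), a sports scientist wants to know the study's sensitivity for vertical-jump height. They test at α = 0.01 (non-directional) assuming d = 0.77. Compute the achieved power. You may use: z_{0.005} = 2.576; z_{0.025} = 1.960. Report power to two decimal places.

For two equal groups, power = Φ(d·√(n/2) − z_{α/2}).
d·√(n/2) = 0.77 × √(29/2) = 0.77 × 3.808 = 2.932.
z_β = 2.932 − 2.576 = 0.356.
Power = Φ(0.356) = 0.639.

power ≈ 0.64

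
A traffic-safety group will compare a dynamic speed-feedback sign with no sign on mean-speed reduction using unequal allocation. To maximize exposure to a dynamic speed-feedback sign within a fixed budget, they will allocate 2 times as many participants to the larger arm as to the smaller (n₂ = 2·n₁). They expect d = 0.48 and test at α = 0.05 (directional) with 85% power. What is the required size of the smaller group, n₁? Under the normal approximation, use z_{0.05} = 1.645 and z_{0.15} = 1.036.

n₁ = 47

With allocation ratio k = n₂/n₁ = 2, Var(x̄₁−x̄₂) = σ²(1/n₁ + 1/(k·n₁)) = σ²·(k+1)/(k·n₁).
So n₁ = (1 + 1/k)·((z_{α} + z_β)/d)² = 1.500 × (2.681/0.48)².
n₁ = 1.500 × 31.20 = 46.8.
Round up: n₁ = 47, giving n₂ = 2 × 47 = 94.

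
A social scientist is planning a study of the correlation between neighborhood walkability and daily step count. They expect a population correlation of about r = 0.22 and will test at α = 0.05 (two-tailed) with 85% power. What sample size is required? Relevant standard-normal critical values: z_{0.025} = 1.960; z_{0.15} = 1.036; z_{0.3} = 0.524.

Fisher's z: C = ½·ln((1+r)/(1−r)) = ½·ln(1.5641) = 0.2237.
n = ((z_{α/2} + z_β)/C)² + 3.
(1.960 + 1.036) / 0.2237 = 2.996 / 0.2237 = 13.393.
n = 13.393² + 3 = 179.37 + 3 = 182.4.
Round up.

n = 183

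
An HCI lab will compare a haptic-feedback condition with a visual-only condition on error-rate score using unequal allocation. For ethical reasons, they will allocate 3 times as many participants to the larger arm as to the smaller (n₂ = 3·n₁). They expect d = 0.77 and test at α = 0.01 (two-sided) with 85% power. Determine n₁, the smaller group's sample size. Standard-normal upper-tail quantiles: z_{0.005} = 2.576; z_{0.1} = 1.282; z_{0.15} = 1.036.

With allocation ratio k = n₂/n₁ = 3, Var(x̄₁−x̄₂) = σ²(1/n₁ + 1/(k·n₁)) = σ²·(k+1)/(k·n₁).
So n₁ = (1 + 1/k)·((z_{α/2} + z_β)/d)² = 1.333 × (3.612/0.77)².
n₁ = 1.333 × 22.00 = 29.3.
Round up: n₁ = 30, giving n₂ = 3 × 30 = 90.

n₁ = 30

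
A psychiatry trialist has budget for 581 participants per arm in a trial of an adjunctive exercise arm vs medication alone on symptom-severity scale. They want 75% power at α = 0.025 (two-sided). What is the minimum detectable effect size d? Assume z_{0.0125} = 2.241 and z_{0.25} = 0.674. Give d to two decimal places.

d_min ≈ 0.17

For two independent groups of n = 581 each: d_min = (z_{α/2} + z_β)·√(2/n).
z-sum = 2.241 + 0.674 = 2.915.
d_min = 2.915 × √(2/581) = 2.915 × 0.0587 = 0.171.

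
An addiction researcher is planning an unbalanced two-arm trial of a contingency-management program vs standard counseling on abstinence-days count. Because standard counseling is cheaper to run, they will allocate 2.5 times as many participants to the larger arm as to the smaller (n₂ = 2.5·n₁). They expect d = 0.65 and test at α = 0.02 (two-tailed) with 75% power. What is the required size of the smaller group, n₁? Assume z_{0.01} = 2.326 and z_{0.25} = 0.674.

With allocation ratio k = n₂/n₁ = 2.5, Var(x̄₁−x̄₂) = σ²(1/n₁ + 1/(k·n₁)) = σ²·(k+1)/(k·n₁).
So n₁ = (1 + 1/k)·((z_{α/2} + z_β)/d)² = 1.400 × (3.000/0.65)².
n₁ = 1.400 × 21.30 = 29.8.
Round up: n₁ = 30, giving n₂ = 2.5 × 30 = 75.

n₁ = 30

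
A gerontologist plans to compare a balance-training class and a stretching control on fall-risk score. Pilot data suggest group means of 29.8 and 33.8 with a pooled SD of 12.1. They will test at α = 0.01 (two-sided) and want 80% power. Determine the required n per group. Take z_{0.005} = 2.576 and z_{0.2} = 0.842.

n = 214 per group

Cohen's d = |M₁ − M₂| / SD_pooled = |29.8 − 33.8| / 12.1 = 4.0 / 12.1 = 0.331.
For two independent groups with equal n: n = 2·((z_{α/2} + z_β) / d)².
z_{α/2} + z_β = 2.576 + 0.842 = 3.418.
n = 2 × (3.418 / 0.331)² = 2 × 10.326² = 2 × 106.63 = 213.3.
Round up to the next whole participant.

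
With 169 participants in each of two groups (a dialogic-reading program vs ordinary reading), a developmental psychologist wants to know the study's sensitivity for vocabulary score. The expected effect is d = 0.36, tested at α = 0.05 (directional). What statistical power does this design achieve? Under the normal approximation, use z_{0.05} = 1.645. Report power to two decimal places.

power ≈ 0.95

For two equal groups, power = Φ(d·√(n/2) − z_{α}).
d·√(n/2) = 0.36 × √(169/2) = 0.36 × 9.192 = 3.309.
z_β = 3.309 − 1.645 = 1.664.
Power = Φ(1.664) = 0.952.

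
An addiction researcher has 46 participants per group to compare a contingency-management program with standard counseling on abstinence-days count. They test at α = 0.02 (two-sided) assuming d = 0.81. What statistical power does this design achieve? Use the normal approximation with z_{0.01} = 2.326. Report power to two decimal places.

For two equal groups, power = Φ(d·√(n/2) − z_{α/2}).
d·√(n/2) = 0.81 × √(46/2) = 0.81 × 4.796 = 3.885.
z_β = 3.885 − 2.326 = 1.559.
Power = Φ(1.559) = 0.940.

power ≈ 0.94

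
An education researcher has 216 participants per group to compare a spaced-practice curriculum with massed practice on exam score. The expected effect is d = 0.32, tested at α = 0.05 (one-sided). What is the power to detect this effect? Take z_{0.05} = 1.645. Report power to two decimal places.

power ≈ 0.95

For two equal groups, power = Φ(d·√(n/2) − z_{α}).
d·√(n/2) = 0.32 × √(216/2) = 0.32 × 10.392 = 3.326.
z_β = 3.326 − 1.645 = 1.681.
Power = Φ(1.681) = 0.954.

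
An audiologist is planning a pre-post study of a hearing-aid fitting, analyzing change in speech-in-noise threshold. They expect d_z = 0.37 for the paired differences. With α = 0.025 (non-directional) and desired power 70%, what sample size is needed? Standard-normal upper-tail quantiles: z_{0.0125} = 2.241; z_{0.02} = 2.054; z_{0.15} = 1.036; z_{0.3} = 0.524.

For a paired (one-sample on differences) test: n = ((z_{α/2} + z_β) / d)².
z_{α/2} + z_β = 2.241 + 0.524 = 2.765.
n = (2.765 / 0.37)² = 7.473² = 55.85.
Round up.

n = 56 pairs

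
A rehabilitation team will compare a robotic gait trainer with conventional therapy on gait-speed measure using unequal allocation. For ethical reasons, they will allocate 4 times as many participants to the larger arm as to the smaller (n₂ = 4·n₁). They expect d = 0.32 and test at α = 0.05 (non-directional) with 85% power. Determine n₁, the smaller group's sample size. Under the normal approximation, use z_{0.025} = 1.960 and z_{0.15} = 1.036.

With allocation ratio k = n₂/n₁ = 4, Var(x̄₁−x̄₂) = σ²(1/n₁ + 1/(k·n₁)) = σ²·(k+1)/(k·n₁).
So n₁ = (1 + 1/k)·((z_{α/2} + z_β)/d)² = 1.250 × (2.996/0.32)².
n₁ = 1.250 × 87.66 = 109.6.
Round up: n₁ = 110, giving n₂ = 4 × 110 = 440.

n₁ = 110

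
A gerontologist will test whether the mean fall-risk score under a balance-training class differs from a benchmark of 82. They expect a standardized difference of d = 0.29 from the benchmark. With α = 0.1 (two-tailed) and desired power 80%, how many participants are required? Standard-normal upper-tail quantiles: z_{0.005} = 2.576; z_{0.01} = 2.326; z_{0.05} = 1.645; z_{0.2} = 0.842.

n = 74

For a one-sample test: n = ((z_{α/2} + z_β) / d)².
z_{α/2} + z_β = 1.645 + 0.842 = 2.487.
n = (2.487 / 0.29)² = 8.576² = 73.55.
Round up.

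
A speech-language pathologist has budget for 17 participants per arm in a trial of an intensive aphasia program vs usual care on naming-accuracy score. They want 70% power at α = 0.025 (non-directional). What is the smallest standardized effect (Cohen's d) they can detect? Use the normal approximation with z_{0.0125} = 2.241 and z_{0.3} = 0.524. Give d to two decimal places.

d_min ≈ 0.95

For two independent groups of n = 17 each: d_min = (z_{α/2} + z_β)·√(2/n).
z-sum = 2.241 + 0.524 = 2.765.
d_min = 2.765 × √(2/17) = 2.765 × 0.3430 = 0.948.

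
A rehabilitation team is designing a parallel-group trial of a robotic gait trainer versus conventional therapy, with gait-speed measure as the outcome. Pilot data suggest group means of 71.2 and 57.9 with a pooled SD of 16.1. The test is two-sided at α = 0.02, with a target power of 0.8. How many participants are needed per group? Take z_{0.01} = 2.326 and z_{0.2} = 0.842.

Cohen's d = |M₁ − M₂| / SD_pooled = |71.2 − 57.9| / 16.1 = 13.3 / 16.1 = 0.826.
For two independent groups with equal n: n = 2·((z_{α/2} + z_β) / d)².
z_{α/2} + z_β = 2.326 + 0.842 = 3.168.
n = 2 × (3.168 / 0.826)² = 2 × 3.835² = 2 × 14.71 = 29.4.
Round up to the next whole participant.

n = 30 per group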